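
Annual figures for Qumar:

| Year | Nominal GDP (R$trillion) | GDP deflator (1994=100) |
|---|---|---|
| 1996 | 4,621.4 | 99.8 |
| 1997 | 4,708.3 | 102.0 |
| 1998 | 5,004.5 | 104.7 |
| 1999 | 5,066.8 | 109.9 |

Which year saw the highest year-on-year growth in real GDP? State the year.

1997: real = 4708.3/1.020 = 4615.98; growth vs 1996 (4630.66) = -0.32%.
1998: real = 5004.5/1.047 = 4779.85; growth vs 1997 (4615.98) = 3.55%.
1999: real = 5066.8/1.099 = 4610.37; growth vs 1998 (4779.85) = -3.55%.

1998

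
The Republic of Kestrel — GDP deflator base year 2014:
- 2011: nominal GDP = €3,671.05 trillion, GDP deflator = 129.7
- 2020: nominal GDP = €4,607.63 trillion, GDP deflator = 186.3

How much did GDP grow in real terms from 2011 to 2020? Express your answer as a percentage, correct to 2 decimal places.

-12.62%

Deflate each year: 2011 → 3671.05/1.297 = 2830.42; 2020 → 4607.63/1.863 = 2473.23.
So real GDP changed by 2473.23/2830.42 − 1 = -0.1262, i.e. -12.62%.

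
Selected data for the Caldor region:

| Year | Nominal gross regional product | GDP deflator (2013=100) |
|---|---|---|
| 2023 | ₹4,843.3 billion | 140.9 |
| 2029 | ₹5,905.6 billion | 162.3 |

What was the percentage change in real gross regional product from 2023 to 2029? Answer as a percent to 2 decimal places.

Deflate each year: 2023 → 4843.3/1.409 = 3437.40; 2029 → 5905.6/1.623 = 3638.69.
So real gross regional product changed by 3638.69/3437.40 − 1 = 0.0586, i.e. 5.86%.

5.86%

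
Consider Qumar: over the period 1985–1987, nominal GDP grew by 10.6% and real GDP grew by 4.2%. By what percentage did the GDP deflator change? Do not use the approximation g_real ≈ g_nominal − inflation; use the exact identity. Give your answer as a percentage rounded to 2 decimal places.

6.14%

(1 + g_nom) = (1 + g_real)(1 + π), so π = 1.1060 / 1.0420 − 1 = 0.06142.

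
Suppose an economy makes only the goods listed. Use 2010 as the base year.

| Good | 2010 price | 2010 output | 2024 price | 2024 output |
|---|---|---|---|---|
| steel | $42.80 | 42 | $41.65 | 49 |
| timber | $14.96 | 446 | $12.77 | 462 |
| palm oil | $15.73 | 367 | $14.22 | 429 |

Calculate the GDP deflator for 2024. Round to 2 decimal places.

89.11

Nominal GDP 2024 = 41.65·49 + 12.77·462 + 14.22·429 = 14040.97.
Real GDP 2024 (at 2010 prices) = 42.80·49 + 14.96·462 + 15.73·429 = 15756.89.
Deflator = Nominal/Real × 100 = 14040.97/15756.89 × 100 = 89.110.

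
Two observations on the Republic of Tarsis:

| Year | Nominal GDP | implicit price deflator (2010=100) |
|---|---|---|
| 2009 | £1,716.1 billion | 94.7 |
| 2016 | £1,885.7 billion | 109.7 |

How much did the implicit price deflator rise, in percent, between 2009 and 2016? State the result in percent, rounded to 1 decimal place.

Price-level change = 109.7 / 94.7 − 1 = 0.1584.

15.8%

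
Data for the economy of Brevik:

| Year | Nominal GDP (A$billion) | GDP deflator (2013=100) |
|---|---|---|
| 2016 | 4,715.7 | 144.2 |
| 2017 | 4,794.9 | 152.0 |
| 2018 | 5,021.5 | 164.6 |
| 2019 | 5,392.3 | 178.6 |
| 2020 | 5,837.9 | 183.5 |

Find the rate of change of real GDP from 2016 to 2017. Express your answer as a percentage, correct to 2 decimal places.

Real GDP 2016 = 4715.7/1.442 = 3270.25.
Real GDP 2017 = 4794.9/1.520 = 3154.54.
Change = 3154.54/3270.25 − 1 = -0.0354.

-3.54%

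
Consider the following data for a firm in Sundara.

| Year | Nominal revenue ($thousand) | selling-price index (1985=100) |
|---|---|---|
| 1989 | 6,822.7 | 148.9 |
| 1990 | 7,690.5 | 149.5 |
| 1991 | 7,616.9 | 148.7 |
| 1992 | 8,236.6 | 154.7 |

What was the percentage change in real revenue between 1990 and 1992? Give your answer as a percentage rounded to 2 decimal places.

3.50%

Real revenue 1990 = 7690.5/1.495 = 5144.15.
Real revenue 1992 = 8236.6/1.547 = 5324.24.
Change = 5324.24/5144.15 − 1 = 0.0350.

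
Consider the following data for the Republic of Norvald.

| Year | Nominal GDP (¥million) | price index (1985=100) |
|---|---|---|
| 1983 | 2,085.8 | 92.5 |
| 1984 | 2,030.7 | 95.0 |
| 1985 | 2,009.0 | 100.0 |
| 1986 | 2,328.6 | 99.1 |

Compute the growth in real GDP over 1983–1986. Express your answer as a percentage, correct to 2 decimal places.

4.21%

Real GDP 1983 = 2085.8/0.925 = 2254.92.
Real GDP 1986 = 2328.6/0.991 = 2349.75.
Change = 2349.75/2254.92 − 1 = 0.0421.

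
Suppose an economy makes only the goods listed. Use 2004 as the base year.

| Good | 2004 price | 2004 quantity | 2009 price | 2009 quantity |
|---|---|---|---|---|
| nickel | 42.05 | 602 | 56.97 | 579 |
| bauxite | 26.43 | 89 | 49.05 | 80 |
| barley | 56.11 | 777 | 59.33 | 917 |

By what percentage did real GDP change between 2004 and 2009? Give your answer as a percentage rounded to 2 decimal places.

9.33%

Real GDP 2004 = Nominal GDP 2004 = 42.05·602 + 26.43·89 + 56.11·777 = 71263.84.
Real GDP 2009 (at 2004 prices) = 42.05·579 + 26.43·80 + 56.11·917 = 77914.22.
Real growth = 77914.22/71263.84 − 1 = 0.0933.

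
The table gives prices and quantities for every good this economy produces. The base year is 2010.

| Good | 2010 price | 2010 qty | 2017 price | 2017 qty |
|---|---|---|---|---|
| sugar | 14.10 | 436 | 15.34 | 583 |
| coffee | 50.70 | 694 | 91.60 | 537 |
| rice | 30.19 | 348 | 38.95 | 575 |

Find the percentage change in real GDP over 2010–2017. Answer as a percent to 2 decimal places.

Real GDP 2010 = Nominal GDP 2010 = 14.10·436 + 50.70·694 + 30.19·348 = 51839.52.
Real GDP 2017 (at 2010 prices) = 14.10·583 + 50.70·537 + 30.19·575 = 52805.45.
Real growth = 52805.45/51839.52 − 1 = 0.0186.

1.86%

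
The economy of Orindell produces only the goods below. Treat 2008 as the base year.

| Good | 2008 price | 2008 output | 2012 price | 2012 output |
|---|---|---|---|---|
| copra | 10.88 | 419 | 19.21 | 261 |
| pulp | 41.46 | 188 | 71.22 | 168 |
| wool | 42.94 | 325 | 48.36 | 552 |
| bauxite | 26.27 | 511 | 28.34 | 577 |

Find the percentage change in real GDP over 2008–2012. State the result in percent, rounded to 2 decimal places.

Real GDP 2008 = Nominal GDP 2008 = 10.88·419 + 41.46·188 + 42.94·325 + 26.27·511 = 39732.67.
Real GDP 2012 (at 2008 prices) = 10.88·261 + 41.46·168 + 42.94·552 + 26.27·577 = 48665.63.
Real growth = 48665.63/39732.67 − 1 = 0.2248.

22.48%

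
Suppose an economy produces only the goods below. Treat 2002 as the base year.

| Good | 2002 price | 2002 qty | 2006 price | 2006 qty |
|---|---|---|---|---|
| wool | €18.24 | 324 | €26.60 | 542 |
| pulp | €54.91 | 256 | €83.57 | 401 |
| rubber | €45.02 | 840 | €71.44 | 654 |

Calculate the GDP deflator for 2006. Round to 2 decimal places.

154.28

Nominal GDP 2006 = 26.60·542 + 83.57·401 + 71.44·654 = 94650.53.
Real GDP 2006 (at 2002 prices) = 18.24·542 + 54.91·401 + 45.02·654 = 61348.07.
Deflator = Nominal/Real × 100 = 94650.53/61348.07 × 100 = 154.284.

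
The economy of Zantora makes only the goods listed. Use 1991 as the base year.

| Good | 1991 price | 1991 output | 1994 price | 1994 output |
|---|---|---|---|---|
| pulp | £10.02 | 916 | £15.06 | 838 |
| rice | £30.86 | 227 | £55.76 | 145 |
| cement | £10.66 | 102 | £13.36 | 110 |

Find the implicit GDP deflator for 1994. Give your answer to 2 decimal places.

Nominal GDP 1994 = 15.06·838 + 55.76·145 + 13.36·110 = 22175.08.
Real GDP 1994 (at 1991 prices) = 10.02·838 + 30.86·145 + 10.66·110 = 14044.06.
Deflator = Nominal/Real × 100 = 22175.08/14044.06 × 100 = 157.897.

157.90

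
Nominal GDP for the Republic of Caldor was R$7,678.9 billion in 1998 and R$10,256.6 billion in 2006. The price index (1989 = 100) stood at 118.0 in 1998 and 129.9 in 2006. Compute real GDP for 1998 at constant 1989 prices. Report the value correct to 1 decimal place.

Real GDP = Nominal / (price index/100) = 7678.9 / 1.180 = 6507.54.

R$6,507.5 billion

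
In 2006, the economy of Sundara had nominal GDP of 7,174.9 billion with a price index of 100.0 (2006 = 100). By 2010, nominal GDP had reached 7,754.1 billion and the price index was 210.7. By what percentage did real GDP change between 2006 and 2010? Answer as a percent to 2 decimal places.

Real GDP 2006 = 7174.9 / 1.000 = 7174.90.
Real GDP 2010 = 7754.1 / 2.107 = 3680.16.
Real growth = 3680.16 / 7174.90 − 1 = -0.4871.

-48.71%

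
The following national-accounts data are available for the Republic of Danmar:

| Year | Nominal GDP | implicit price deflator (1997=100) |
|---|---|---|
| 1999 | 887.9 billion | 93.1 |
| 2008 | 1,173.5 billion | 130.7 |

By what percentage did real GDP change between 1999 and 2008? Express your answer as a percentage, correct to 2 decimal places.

-5.86%

Deflate each year: 1999 → 887.9/0.931 = 953.71; 2008 → 1173.5/1.307 = 897.86.
So real GDP changed by 897.86/953.71 − 1 = -0.0586, i.e. -5.86%.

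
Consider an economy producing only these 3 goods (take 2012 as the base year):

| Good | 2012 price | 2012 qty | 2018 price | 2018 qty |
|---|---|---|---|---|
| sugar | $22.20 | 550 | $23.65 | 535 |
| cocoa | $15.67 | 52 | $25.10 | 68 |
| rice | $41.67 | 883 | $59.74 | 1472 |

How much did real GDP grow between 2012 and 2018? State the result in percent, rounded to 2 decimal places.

Real GDP 2012 = Nominal GDP 2012 = 22.20·550 + 15.67·52 + 41.67·883 = 49819.45.
Real GDP 2018 (at 2012 prices) = 22.20·535 + 15.67·68 + 41.67·1472 = 74280.80.
Real growth = 74280.80/49819.45 − 1 = 0.4910.

49.10%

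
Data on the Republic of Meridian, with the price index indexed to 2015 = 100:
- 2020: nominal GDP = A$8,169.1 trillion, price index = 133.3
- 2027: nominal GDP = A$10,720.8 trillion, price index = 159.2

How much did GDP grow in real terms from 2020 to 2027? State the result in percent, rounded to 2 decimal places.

9.89%

Deflate each year: 2020 → 8169.1/1.333 = 6128.36; 2027 → 10720.8/1.592 = 6734.17.
So real GDP changed by 6734.17/6128.36 − 1 = 0.0989, i.e. 9.89%.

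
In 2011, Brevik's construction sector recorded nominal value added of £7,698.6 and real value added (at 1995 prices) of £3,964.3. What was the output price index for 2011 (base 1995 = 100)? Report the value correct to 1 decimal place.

output price index = (Nominal / Real) × 100 = 7698.6 / 3964.3 × 100 = 194.20.

194.2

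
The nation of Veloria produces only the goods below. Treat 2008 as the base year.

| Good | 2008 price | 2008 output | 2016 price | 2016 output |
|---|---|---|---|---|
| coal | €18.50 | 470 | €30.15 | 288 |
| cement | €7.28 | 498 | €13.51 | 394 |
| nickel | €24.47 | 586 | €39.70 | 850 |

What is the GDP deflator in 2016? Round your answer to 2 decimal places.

Nominal GDP 2016 = 30.15·288 + 13.51·394 + 39.70·850 = 47751.14.
Real GDP 2016 (at 2008 prices) = 18.50·288 + 7.28·394 + 24.47·850 = 28995.82.
Deflator = Nominal/Real × 100 = 47751.14/28995.82 × 100 = 164.683.

164.68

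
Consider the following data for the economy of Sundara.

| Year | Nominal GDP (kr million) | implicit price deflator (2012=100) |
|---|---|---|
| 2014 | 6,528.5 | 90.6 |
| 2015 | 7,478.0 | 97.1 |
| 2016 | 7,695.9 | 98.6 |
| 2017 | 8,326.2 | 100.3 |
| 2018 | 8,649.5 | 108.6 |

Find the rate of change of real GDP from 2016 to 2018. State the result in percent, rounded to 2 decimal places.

Real GDP 2016 = 7695.9/0.986 = 7805.17.
Real GDP 2018 = 8649.5/1.086 = 7964.55.
Change = 7964.55/7805.17 − 1 = 0.0204.

2.04%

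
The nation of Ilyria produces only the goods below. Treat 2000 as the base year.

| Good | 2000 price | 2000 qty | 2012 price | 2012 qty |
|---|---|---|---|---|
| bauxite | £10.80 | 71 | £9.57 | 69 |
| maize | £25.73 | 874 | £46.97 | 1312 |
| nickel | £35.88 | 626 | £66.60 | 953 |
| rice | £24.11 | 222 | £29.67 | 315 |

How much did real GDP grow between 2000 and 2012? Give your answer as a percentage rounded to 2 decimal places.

49.39%

Real GDP 2000 = Nominal GDP 2000 = 10.80·71 + 25.73·874 + 35.88·626 + 24.11·222 = 51068.12.
Real GDP 2012 (at 2000 prices) = 10.80·69 + 25.73·1312 + 35.88·953 + 24.11·315 = 76291.25.
Real growth = 76291.25/51068.12 − 1 = 0.4939.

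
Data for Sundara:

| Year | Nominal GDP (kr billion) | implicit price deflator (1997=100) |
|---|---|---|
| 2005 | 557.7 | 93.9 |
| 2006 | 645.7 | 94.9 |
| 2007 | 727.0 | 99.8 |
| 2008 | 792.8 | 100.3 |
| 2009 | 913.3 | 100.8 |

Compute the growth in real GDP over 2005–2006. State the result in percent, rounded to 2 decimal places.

Real GDP 2005 = 557.7/0.939 = 593.93.
Real GDP 2006 = 645.7/0.949 = 680.40.
Change = 680.40/593.93 − 1 = 0.1456.

14.56%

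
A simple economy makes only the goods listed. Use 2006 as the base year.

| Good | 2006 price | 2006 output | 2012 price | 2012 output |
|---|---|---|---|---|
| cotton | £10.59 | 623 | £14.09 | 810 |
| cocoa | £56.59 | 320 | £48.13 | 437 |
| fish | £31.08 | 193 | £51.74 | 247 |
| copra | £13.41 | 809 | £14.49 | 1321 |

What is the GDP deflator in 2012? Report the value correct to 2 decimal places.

109.66

Nominal GDP 2012 = 14.09·810 + 48.13·437 + 51.74·247 + 14.49·1321 = 64366.78.
Real GDP 2012 (at 2006 prices) = 10.59·810 + 56.59·437 + 31.08·247 + 13.41·1321 = 58699.10.
Deflator = Nominal/Real × 100 = 64366.78/58699.10 × 100 = 109.655.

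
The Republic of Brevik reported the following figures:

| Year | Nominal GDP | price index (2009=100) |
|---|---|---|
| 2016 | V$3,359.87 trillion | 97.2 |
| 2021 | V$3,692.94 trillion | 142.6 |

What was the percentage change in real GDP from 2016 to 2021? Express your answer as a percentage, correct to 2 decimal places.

Real GDP 2016 = 3359.87 / 0.972 = 3456.66.
Real GDP 2021 = 3692.94 / 1.426 = 2589.72.
Real growth = 2589.72 / 3456.66 − 1 = -0.2508.

-25.08%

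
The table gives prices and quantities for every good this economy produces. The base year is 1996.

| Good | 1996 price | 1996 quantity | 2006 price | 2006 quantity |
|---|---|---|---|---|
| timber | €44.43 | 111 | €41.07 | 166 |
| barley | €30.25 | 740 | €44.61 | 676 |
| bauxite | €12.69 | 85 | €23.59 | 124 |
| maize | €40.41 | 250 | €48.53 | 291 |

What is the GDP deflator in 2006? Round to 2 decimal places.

Nominal GDP 2006 = 41.07·166 + 44.61·676 + 23.59·124 + 48.53·291 = 54021.37.
Real GDP 2006 (at 1996 prices) = 44.43·166 + 30.25·676 + 12.69·124 + 40.41·291 = 41157.25.
Deflator = Nominal/Real × 100 = 54021.37/41157.25 × 100 = 131.256.

131.26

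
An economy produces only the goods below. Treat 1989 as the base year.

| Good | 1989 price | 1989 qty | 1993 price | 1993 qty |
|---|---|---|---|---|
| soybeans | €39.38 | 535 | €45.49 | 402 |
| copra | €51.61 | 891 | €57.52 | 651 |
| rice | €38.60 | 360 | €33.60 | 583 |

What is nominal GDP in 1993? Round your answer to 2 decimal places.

€75321.30

Nominal GDP 1993 = Σ (p_1993 × q_1993) = 45.49·402 + 57.52·651 + 33.60·583 = 75321.30.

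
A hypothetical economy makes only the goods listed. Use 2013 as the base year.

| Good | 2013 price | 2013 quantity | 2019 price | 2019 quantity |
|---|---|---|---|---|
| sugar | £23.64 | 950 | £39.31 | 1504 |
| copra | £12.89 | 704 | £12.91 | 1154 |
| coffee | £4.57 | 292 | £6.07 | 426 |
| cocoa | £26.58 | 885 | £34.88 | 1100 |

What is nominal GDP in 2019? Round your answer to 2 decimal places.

Nominal GDP 2019 = Σ (p_2019 × q_2019) = 39.31·1504 + 12.91·1154 + 6.07·426 + 34.88·1100 = 114974.20.

£114974.20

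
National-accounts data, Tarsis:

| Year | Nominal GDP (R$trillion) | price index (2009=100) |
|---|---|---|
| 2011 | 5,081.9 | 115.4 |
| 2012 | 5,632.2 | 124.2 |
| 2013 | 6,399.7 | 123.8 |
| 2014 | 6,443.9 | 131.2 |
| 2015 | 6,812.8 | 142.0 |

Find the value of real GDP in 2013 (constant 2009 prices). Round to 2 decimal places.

Real GDP 2013 = 6399.7 / 1.238 = 5169.39.

R$5,169.39 trillion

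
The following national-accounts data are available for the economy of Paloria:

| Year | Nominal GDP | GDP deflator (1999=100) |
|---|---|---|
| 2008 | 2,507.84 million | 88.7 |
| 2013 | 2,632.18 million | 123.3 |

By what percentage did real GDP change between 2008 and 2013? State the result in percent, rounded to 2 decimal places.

Real GDP 2008 = 2507.84 / 0.887 = 2827.33.
Real GDP 2013 = 2632.18 / 1.233 = 2134.78.
Real growth = 2134.78 / 2827.33 − 1 = -0.2449.

-24.49%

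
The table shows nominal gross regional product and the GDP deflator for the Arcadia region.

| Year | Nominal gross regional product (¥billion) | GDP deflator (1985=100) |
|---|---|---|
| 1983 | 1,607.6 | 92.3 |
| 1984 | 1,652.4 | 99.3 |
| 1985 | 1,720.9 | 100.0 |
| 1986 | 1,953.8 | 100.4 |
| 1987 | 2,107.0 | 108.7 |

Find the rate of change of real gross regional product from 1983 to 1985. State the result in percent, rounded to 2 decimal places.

-1.19%

Real gross regional product 1983 = 1607.6/0.923 = 1741.71.
Real gross regional product 1985 = 1720.9/1.000 = 1720.90.
Change = 1720.90/1741.71 − 1 = -0.0119.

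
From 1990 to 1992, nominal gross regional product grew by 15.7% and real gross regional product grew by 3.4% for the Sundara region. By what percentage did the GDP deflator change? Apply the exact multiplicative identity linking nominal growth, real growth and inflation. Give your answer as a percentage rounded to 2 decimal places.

(1 + g_nom) = (1 + g_real)(1 + π), so π = 1.1570 / 1.0340 − 1 = 0.11896.

11.90%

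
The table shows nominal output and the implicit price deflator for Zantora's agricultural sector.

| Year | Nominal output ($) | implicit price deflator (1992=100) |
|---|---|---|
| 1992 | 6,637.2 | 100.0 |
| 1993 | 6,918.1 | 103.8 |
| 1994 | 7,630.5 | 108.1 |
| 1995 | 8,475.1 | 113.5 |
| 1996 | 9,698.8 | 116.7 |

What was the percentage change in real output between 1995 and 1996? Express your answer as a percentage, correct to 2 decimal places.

11.30%

Real output 1995 = 8475.1/1.135 = 7467.05.
Real output 1996 = 9698.8/1.167 = 8310.88.
Change = 8310.88/7467.05 − 1 = 0.1130.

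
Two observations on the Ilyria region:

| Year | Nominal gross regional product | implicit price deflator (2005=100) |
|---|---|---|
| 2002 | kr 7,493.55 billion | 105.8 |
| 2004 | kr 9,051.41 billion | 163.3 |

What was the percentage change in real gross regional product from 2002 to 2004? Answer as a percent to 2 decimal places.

Real gross regional product 2002 = 7493.55 / 1.058 = 7082.75.
Real gross regional product 2004 = 9051.41 / 1.633 = 5542.81.
Real growth = 5542.81 / 7082.75 − 1 = -0.2174.

-21.74%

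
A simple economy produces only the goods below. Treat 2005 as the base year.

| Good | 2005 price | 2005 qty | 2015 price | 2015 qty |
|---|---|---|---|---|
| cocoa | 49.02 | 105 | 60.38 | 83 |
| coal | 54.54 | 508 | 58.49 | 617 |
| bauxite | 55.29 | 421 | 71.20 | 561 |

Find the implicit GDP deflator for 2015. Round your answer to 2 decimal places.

117.90

Nominal GDP 2015 = 60.38·83 + 58.49·617 + 71.20·561 = 81043.07.
Real GDP 2015 (at 2005 prices) = 49.02·83 + 54.54·617 + 55.29·561 = 68737.53.
Deflator = Nominal/Real × 100 = 81043.07/68737.53 × 100 = 117.902.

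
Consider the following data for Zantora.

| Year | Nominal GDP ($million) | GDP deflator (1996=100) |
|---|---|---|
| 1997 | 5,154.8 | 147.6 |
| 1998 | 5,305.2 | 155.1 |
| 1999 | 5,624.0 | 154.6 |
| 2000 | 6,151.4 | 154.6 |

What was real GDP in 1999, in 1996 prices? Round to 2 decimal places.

$3,637.77 million

Real GDP 1999 = 5624.0 / 1.546 = 3637.77.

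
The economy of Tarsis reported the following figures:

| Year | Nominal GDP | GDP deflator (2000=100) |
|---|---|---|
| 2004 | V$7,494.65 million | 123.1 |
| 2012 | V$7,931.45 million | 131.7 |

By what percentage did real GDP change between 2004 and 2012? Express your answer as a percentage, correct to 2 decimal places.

Deflate each year: 2004 → 7494.65/1.231 = 6088.26; 2012 → 7931.45/1.317 = 6022.36.
So real GDP changed by 6022.36/6088.26 − 1 = -0.0108, i.e. -1.08%.

-1.08%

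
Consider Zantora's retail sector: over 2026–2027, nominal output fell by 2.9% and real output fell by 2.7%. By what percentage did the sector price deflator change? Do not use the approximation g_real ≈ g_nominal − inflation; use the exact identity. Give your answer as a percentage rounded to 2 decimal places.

-0.21%

(1 + g_nom) = (1 + g_real)(1 + π), so π = 0.9710 / 0.9730 − 1 = -0.00206.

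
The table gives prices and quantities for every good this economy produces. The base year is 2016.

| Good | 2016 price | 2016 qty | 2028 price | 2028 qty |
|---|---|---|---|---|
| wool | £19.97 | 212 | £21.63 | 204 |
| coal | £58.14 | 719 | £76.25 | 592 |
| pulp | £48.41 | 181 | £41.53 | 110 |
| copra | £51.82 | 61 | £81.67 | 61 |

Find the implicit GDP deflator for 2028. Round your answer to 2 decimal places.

Nominal GDP 2028 = 21.63·204 + 76.25·592 + 41.53·110 + 81.67·61 = 59102.69.
Real GDP 2028 (at 2016 prices) = 19.97·204 + 58.14·592 + 48.41·110 + 51.82·61 = 46978.88.
Deflator = Nominal/Real × 100 = 59102.69/46978.88 × 100 = 125.807.

125.81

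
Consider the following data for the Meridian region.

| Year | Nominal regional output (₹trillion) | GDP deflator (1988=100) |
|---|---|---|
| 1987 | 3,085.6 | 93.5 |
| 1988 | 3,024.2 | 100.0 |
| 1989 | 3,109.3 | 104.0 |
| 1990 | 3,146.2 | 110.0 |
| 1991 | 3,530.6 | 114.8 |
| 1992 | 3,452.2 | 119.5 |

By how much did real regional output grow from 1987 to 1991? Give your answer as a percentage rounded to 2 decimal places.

Real regional output 1987 = 3085.6/0.935 = 3300.11.
Real regional output 1991 = 3530.6/1.148 = 3075.44.
Change = 3075.44/3300.11 − 1 = -0.0681.

-6.81%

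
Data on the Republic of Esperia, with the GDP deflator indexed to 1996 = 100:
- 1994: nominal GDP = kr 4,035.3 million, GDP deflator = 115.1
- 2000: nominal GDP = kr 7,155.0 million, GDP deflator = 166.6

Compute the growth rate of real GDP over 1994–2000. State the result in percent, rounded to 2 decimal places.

22.50%

Deflate each year: 1994 → 4035.3/1.151 = 3505.91; 2000 → 7155.0/1.666 = 4294.72.
So real GDP changed by 4294.72/3505.91 − 1 = 0.2250, i.e. 22.50%.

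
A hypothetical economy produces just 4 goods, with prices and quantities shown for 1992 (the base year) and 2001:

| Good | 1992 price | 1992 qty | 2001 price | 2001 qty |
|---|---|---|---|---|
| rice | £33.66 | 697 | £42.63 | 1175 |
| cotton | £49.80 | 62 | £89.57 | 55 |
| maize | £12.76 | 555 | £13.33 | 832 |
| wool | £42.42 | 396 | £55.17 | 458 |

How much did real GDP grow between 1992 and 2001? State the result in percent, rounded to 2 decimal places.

Real GDP 1992 = Nominal GDP 1992 = 33.66·697 + 49.80·62 + 12.76·555 + 42.42·396 = 50428.74.
Real GDP 2001 (at 1992 prices) = 33.66·1175 + 49.80·55 + 12.76·832 + 42.42·458 = 72334.18.
Real growth = 72334.18/50428.74 − 1 = 0.4344.

43.44%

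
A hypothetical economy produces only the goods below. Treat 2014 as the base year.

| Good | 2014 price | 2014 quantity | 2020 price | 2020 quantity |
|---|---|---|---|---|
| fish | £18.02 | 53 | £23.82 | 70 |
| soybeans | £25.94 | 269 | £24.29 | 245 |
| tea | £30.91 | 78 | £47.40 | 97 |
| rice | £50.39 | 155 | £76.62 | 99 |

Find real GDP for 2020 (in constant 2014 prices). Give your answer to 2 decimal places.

Real GDP 2020 = Σ (p_2014 × q_2020) = 18.02·70 + 25.94·245 + 30.91·97 + 50.39·99 = 15603.58.

£15603.58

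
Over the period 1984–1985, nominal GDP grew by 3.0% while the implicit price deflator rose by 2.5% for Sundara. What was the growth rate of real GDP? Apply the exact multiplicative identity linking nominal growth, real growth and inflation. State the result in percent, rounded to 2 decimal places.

(1 + g_nom) = (1 + g_real)(1 + π), so g_real = 1.0300 / 1.0250 − 1 = 0.00488.

0.49%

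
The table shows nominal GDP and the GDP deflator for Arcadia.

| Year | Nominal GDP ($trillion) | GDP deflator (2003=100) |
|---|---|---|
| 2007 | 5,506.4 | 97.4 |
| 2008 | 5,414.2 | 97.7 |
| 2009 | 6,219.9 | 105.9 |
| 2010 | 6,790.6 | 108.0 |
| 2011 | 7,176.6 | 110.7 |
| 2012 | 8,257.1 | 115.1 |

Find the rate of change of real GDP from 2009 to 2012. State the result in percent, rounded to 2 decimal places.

22.14%

Real GDP 2009 = 6219.9/1.059 = 5873.37.
Real GDP 2012 = 8257.1/1.151 = 7173.85.
Change = 7173.85/5873.37 − 1 = 0.2214.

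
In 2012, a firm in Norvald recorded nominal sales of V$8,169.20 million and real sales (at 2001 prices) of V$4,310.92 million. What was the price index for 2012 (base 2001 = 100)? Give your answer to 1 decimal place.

price index = (Nominal / Real) × 100 = 8169.20 / 4310.92 × 100 = 189.50.

189.5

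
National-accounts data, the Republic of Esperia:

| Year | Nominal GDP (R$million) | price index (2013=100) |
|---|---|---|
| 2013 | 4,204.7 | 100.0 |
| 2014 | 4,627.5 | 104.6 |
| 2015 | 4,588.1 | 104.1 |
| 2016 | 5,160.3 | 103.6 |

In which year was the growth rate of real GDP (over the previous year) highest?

2014: real = 4627.5/1.046 = 4424.00; growth vs 2013 (4204.70) = 5.22%.
2015: real = 4588.1/1.041 = 4407.40; growth vs 2014 (4424.00) = -0.38%.
2016: real = 5160.3/1.036 = 4980.98; growth vs 2015 (4407.40) = 13.01%.

2016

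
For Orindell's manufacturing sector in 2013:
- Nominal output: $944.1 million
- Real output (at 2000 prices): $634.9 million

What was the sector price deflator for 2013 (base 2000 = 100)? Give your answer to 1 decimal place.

sector price deflator = (Nominal / Real) × 100 = 944.1 / 634.9 × 100 = 148.70.

148.7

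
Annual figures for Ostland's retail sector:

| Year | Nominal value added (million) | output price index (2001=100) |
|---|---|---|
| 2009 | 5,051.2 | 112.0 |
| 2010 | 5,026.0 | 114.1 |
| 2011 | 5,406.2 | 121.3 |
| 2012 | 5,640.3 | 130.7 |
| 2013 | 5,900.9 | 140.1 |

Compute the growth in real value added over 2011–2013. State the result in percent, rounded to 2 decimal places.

Real value added 2011 = 5406.2/1.213 = 4456.88.
Real value added 2013 = 5900.9/1.401 = 4211.92.
Change = 4211.92/4456.88 − 1 = -0.0550.

-5.50%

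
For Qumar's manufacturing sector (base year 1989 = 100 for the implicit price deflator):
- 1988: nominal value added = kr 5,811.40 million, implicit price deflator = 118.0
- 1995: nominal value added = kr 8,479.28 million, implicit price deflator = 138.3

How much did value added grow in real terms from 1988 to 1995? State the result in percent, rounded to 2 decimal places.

Deflate each year: 1988 → 5811.40/1.180 = 4924.92; 1995 → 8479.28/1.383 = 6131.08.
So real value added changed by 6131.08/4924.92 − 1 = 0.2449, i.e. 24.49%.

24.49%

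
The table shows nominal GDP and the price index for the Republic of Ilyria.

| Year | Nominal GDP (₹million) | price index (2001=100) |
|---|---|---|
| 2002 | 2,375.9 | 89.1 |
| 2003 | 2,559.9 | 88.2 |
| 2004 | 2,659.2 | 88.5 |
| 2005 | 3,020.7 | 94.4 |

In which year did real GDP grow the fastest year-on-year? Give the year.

2003: real = 2559.9/0.882 = 2902.38; growth vs 2002 (2666.55) = 8.84%.
2004: real = 2659.2/0.885 = 3004.75; growth vs 2003 (2902.38) = 3.53%.
2005: real = 3020.7/0.944 = 3199.89; growth vs 2004 (3004.75) = 6.49%.

2003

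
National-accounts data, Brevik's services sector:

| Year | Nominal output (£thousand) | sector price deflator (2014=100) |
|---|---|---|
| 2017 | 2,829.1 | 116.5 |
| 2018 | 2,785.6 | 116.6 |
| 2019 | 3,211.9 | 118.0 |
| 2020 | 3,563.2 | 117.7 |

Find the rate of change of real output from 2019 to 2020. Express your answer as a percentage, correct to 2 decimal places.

11.22%

Real output 2019 = 3211.9/1.180 = 2721.95.
Real output 2020 = 3563.2/1.177 = 3027.36.
Change = 3027.36/2721.95 − 1 = 0.1122.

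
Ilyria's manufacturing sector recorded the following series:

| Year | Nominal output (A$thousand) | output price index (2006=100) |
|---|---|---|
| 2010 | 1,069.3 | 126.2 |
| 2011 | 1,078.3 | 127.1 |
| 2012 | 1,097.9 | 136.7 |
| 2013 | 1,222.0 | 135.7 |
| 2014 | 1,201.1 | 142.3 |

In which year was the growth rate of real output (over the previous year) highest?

2011: real = 1078.3/1.271 = 848.39; growth vs 2010 (847.31) = 0.13%.
2012: real = 1097.9/1.367 = 803.15; growth vs 2011 (848.39) = -5.33%.
2013: real = 1222.0/1.357 = 900.52; growth vs 2012 (803.15) = 12.12%.
2014: real = 1201.1/1.423 = 844.06; growth vs 2013 (900.52) = -6.27%.

2013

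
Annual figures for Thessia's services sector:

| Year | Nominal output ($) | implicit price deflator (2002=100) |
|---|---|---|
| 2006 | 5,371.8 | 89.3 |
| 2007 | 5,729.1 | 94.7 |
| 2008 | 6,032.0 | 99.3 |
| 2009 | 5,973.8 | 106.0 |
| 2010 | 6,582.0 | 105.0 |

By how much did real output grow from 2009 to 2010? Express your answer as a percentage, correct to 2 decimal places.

Real output 2009 = 5973.8/1.060 = 5635.66.
Real output 2010 = 6582.0/1.050 = 6268.57.
Change = 6268.57/5635.66 − 1 = 0.1123.

11.23%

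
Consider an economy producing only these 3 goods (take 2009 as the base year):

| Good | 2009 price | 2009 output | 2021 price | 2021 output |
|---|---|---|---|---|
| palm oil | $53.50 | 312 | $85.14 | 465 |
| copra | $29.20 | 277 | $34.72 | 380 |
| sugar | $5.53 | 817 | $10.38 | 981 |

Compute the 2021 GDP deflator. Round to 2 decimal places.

Nominal GDP 2021 = 85.14·465 + 34.72·380 + 10.38·981 = 62966.48.
Real GDP 2021 (at 2009 prices) = 53.50·465 + 29.20·380 + 5.53·981 = 41398.43.
Deflator = Nominal/Real × 100 = 62966.48/41398.43 × 100 = 152.099.

152.10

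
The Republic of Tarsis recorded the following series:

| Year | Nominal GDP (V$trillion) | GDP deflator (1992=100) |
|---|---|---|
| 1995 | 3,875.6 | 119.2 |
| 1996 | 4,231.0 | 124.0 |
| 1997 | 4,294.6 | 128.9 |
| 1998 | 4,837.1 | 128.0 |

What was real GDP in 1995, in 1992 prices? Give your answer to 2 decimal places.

Real GDP 1995 = 3875.6 / 1.192 = 3251.34.

V$3,251.34 trillion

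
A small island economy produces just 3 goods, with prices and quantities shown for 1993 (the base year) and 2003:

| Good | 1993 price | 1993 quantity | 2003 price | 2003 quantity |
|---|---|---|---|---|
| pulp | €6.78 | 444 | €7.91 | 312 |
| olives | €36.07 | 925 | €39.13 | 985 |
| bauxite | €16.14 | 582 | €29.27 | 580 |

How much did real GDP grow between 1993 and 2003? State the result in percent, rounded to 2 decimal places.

2.70%

Real GDP 1993 = Nominal GDP 1993 = 6.78·444 + 36.07·925 + 16.14·582 = 45768.55.
Real GDP 2003 (at 1993 prices) = 6.78·312 + 36.07·985 + 16.14·580 = 47005.51.
Real growth = 47005.51/45768.55 − 1 = 0.0270.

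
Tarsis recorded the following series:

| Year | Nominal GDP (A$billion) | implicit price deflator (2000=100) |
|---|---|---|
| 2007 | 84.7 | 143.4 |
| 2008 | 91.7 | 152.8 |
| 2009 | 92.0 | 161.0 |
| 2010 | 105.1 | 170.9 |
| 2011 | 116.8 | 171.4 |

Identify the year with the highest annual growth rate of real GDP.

2008: real = 91.7/1.528 = 60.01; growth vs 2007 (59.07) = 1.59%.
2009: real = 92.0/1.610 = 57.14; growth vs 2008 (60.01) = -4.78%.
2010: real = 105.1/1.709 = 61.50; growth vs 2009 (57.14) = 7.63%.
2011: real = 116.8/1.714 = 68.14; growth vs 2010 (61.50) = 10.80%.

2011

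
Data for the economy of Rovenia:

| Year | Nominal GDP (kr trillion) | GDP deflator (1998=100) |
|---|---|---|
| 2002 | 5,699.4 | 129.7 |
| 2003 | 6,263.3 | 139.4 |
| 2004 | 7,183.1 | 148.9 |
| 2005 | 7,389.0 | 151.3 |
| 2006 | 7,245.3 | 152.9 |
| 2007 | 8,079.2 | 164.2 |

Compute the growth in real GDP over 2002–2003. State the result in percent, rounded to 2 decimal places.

Real GDP 2002 = 5699.4/1.297 = 4394.29.
Real GDP 2003 = 6263.3/1.394 = 4493.04.
Change = 4493.04/4394.29 − 1 = 0.0225.

2.25%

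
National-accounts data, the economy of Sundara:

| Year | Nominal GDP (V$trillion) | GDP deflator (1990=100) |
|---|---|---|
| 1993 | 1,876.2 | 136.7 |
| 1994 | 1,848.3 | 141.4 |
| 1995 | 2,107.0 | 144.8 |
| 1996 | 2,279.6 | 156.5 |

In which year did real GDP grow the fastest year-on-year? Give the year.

1995

1994: real = 1848.3/1.414 = 1307.14; growth vs 1993 (1372.49) = -4.76%.
1995: real = 2107.0/1.448 = 1455.11; growth vs 1994 (1307.14) = 11.32%.
1996: real = 2279.6/1.565 = 1456.61; growth vs 1995 (1455.11) = 0.10%.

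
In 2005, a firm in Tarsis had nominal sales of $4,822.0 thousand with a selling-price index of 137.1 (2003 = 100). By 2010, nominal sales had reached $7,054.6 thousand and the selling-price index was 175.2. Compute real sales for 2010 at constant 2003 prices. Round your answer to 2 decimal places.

Real sales = Nominal / (selling-price index/100) = 7054.6 / 1.752 = 4026.60.

$4,026.60 thousand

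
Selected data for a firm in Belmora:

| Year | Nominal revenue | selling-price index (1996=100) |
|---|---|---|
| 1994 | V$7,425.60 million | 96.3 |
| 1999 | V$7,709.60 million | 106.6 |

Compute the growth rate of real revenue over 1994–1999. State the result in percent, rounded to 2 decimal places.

-6.21%

Real revenue 1994 = 7425.60 / 0.963 = 7710.90.
Real revenue 1999 = 7709.60 / 1.066 = 7232.27.
Real growth = 7232.27 / 7710.90 − 1 = -0.0621.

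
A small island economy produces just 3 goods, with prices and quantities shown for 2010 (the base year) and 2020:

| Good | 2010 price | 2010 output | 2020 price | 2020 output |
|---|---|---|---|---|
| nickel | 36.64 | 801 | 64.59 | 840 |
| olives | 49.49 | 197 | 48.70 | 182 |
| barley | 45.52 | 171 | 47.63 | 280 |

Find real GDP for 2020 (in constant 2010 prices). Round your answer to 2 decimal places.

Real GDP 2020 = Σ (p_2010 × q_2020) = 36.64·840 + 49.49·182 + 45.52·280 = 52530.38.

52530.38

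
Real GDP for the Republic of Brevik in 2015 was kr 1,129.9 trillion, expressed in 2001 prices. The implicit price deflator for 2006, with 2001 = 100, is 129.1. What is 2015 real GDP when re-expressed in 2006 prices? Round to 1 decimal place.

Real GDP in 2006 prices = Real GDP in 2001 prices × (P_2006/P_2001) = 1129.9 × 1.291 = 1458.70.

kr 1,458.7 trillion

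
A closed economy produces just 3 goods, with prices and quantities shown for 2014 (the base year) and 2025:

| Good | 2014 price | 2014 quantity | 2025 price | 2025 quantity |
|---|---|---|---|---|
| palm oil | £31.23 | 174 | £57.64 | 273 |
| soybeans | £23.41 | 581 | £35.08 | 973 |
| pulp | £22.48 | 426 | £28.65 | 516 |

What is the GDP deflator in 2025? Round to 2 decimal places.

Nominal GDP 2025 = 57.64·273 + 35.08·973 + 28.65·516 = 64651.96.
Real GDP 2025 (at 2014 prices) = 31.23·273 + 23.41·973 + 22.48·516 = 42903.40.
Deflator = Nominal/Real × 100 = 64651.96/42903.40 × 100 = 150.692.

150.69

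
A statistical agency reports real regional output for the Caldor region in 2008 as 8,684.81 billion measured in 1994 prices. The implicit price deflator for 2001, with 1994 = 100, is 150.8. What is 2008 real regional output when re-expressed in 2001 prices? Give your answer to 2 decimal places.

Real regional output in 2001 prices = Real regional output in 1994 prices × (P_2001/P_1994) = 8684.81 × 1.508 = 13096.69.

13,096.69 billion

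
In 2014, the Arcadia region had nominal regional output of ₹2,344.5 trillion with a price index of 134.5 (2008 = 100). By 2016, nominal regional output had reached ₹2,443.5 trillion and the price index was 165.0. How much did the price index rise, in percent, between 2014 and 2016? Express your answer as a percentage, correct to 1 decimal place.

22.7%

Price-level change = 165.0 / 134.5 − 1 = 0.2268.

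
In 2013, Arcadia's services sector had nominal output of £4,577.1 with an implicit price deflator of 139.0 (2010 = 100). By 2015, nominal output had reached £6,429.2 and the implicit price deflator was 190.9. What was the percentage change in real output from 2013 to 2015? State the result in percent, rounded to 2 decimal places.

2.28%

Real output 2013 = 4577.1 / 1.390 = 3292.88.
Real output 2015 = 6429.2 / 1.909 = 3367.84.
Real growth = 3367.84 / 3292.88 − 1 = 0.0228.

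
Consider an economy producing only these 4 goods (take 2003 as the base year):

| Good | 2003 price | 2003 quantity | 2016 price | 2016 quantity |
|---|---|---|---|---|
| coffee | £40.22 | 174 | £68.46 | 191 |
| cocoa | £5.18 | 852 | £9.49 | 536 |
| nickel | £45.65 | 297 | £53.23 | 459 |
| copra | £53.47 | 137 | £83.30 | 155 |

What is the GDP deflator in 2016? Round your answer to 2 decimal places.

139.82

Nominal GDP 2016 = 68.46·191 + 9.49·536 + 53.23·459 + 83.30·155 = 55506.57.
Real GDP 2016 (at 2003 prices) = 40.22·191 + 5.18·536 + 45.65·459 + 53.47·155 = 39699.70.
Deflator = Nominal/Real × 100 = 55506.57/39699.70 × 100 = 139.816.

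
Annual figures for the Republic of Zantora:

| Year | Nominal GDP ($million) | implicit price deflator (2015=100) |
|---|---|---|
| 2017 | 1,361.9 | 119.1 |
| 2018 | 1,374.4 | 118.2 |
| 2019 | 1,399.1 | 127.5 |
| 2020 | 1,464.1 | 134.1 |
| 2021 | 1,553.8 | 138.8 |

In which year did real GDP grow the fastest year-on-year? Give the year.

2021

2018: real = 1374.4/1.182 = 1162.77; growth vs 2017 (1143.49) = 1.69%.
2019: real = 1399.1/1.275 = 1097.33; growth vs 2018 (1162.77) = -5.63%.
2020: real = 1464.1/1.341 = 1091.80; growth vs 2019 (1097.33) = -0.50%.
2021: real = 1553.8/1.388 = 1119.45; growth vs 2020 (1091.80) = 2.53%.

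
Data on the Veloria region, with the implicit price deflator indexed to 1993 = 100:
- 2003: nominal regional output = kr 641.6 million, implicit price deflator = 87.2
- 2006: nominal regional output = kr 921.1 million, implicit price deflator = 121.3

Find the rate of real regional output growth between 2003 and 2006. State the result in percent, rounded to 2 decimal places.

3.20%

Deflate each year: 2003 → 641.6/0.872 = 735.78; 2006 → 921.1/1.213 = 759.36.
So real regional output changed by 759.36/735.78 − 1 = 0.0320, i.e. 3.20%.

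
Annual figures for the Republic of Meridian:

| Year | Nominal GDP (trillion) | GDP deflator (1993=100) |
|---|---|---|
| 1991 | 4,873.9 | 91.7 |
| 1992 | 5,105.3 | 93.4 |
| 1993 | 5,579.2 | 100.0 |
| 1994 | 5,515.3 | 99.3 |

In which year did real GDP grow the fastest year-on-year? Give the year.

1992

1992: real = 5105.3/0.934 = 5466.06; growth vs 1991 (5315.05) = 2.84%.
1993: real = 5579.2/1.000 = 5579.20; growth vs 1992 (5466.06) = 2.07%.
1994: real = 5515.3/0.993 = 5554.18; growth vs 1993 (5579.20) = -0.45%.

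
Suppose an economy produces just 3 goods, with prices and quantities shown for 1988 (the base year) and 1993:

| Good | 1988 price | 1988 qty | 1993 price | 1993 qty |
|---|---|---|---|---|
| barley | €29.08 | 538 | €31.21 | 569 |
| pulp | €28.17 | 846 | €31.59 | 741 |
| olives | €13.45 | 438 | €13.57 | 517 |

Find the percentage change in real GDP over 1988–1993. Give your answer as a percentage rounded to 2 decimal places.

Real GDP 1988 = Nominal GDP 1988 = 29.08·538 + 28.17·846 + 13.45·438 = 45367.96.
Real GDP 1993 (at 1988 prices) = 29.08·569 + 28.17·741 + 13.45·517 = 44374.14.
Real growth = 44374.14/45367.96 − 1 = -0.0219.

-2.19%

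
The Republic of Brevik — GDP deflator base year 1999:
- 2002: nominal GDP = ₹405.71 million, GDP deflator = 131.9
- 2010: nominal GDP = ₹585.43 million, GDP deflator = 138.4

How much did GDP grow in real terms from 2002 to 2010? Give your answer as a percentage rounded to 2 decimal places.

37.52%

Deflate each year: 2002 → 405.71/1.319 = 307.59; 2010 → 585.43/1.384 = 423.00.
So real GDP changed by 423.00/307.59 − 1 = 0.3752, i.e. 37.52%.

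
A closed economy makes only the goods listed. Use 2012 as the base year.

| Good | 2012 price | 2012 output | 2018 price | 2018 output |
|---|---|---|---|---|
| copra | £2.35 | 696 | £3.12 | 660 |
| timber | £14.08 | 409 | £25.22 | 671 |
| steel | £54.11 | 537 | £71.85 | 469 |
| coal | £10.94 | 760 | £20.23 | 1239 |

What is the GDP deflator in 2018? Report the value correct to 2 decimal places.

155.70

Nominal GDP 2018 = 3.12·660 + 25.22·671 + 71.85·469 + 20.23·1239 = 77744.44.
Real GDP 2018 (at 2012 prices) = 2.35·660 + 14.08·671 + 54.11·469 + 10.94·1239 = 49930.93.
Deflator = Nominal/Real × 100 = 77744.44/49930.93 × 100 = 155.704.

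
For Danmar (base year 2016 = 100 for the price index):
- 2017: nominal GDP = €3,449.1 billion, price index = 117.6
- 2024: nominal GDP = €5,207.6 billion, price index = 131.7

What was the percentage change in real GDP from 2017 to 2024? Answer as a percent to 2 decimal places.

34.82%

Real GDP 2017 = 3449.1 / 1.176 = 2932.91.
Real GDP 2024 = 5207.6 / 1.317 = 3954.14.
Real growth = 3954.14 / 2932.91 − 1 = 0.3482.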